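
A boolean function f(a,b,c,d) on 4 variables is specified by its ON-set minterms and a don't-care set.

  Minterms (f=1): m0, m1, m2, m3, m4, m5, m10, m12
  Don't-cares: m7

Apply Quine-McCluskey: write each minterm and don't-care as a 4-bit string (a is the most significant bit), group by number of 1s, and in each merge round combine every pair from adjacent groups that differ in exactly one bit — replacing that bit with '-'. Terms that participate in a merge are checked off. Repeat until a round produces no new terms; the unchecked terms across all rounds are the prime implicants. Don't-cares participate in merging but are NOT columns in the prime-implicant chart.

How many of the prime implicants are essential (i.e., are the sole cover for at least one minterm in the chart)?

[col 0] 0000*, 0001*, 0010*, 0011*, 0100*, 0101*, 0111*, 1010*, 1100*
[col 1] -010, -100, 0-00*, 0-01*, 0-11*, 00-0*, 00-1*, 000-*, 001-*, 01-1*, 010-*
[col 2] 0--1, 0-0-, 00--
Prime implicants: -010, -100, 0--1, 0-0-, 00--
PI chart (minterm → PIs covering it):
  0 | 0-0-,00--
  1 | 0--1,0-0-,00--
  2 | -010,00--
  3 | 0--1,00--
  4 | -100,0-0-
  5 | 0--1,0-0-
  10 | -010  (sole → essential)
  12 | -100  (sole → essential)
Essential prime implicants: -010, -100

2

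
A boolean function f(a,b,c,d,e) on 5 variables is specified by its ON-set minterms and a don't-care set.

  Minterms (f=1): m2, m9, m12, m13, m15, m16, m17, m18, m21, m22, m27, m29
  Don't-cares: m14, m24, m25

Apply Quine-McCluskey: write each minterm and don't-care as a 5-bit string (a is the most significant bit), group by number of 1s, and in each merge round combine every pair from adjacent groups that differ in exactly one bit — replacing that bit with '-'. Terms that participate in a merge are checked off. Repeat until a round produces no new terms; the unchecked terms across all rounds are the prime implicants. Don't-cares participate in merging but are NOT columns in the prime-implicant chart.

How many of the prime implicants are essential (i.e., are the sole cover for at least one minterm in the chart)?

6

Round 0: 00010✓ 01001✓ 01100✓ 01101✓ 01110✓ 01111✓ 10000✓ 10001✓ 10010✓ 10101✓ 10110✓ 11000✓ 11001✓ 11011✓ 11101✓
Round 1: -0010 -1001✓ -1101✓ 01-01✓ 011-0✓ 011-1✓ 0110-✓ 0111-✓ 1-000✓ 1-001✓ 1-101✓ 10-01✓ 10-10 100-0 1000-✓ 11-01✓ 110-1 1100-✓
Round 2: -1-01 011-- 1--01 1-00-
PIs = {-0010, -1-01, 011--, 1--01, 1-00-, 10-10, 100-0, 110-1}
Coverage chart:
  m2: -0010 ←essential
  m9: -1-01 ←essential
  m12: 011-- ←essential
  m13: -1-01,011--
  m15: 011-- ←essential
  m16: 1-00-,100-0
  m17: 1--01,1-00-
  m18: -0010,10-10,100-0
  m21: 1--01 ←essential
  m22: 10-10 ←essential
  m27: 110-1 ←essential
  m29: -1-01,1--01
Essential: -0010, -1-01, 011--, 1--01, 10-10, 110-1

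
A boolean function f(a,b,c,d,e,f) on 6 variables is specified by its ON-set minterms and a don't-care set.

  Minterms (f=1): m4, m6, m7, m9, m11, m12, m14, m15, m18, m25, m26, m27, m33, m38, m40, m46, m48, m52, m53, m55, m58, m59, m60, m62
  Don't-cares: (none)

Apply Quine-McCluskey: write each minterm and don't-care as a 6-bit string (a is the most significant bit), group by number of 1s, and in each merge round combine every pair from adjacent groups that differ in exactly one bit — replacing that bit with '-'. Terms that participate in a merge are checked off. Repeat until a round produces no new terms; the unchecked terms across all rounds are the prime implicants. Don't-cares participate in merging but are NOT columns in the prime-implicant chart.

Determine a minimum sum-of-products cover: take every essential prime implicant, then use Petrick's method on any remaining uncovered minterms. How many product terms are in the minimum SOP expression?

size-2^0 implicants → 000100(✓)  000110(✓)  000111(✓)  001001(✓)  001011(✓)  001100(✓)  001110(✓)  001111(✓)  010010(✓)  011001(✓)  011010(✓)  011011(✓)  100001  100110(✓)  101000  101110(✓)  110000(✓)  110100(✓)  110101(✓)  110111(✓)  111010(✓)  111011(✓)  111100(✓)  111110(✓)
size-2^1 implicants → -00110(✓)  -01110(✓)  -11010(✓)  -11011(✓)  0-1001(✓)  0-1011(✓)  00-100(✓)  00-110(✓)  00-111(✓)  0001-0(✓)  00011-(✓)  001-11  0010-1(✓)  0011-0(✓)  00111-(✓)  01-010  0110-1(✓)  01101-(✓)  1-1110  10-110(✓)  11-100  110-00  1101-1  11010-  111-10  11101-(✓)  1111-0
size-2^2 implicants → -0-110  -1101-  0-10-1  00-1-0  00-11-
Unchecked terms (primes): -0-110, -1101-, 0-10-1, 00-1-0, 00-11-, 001-11, 01-010, 1-1110, 100001, 101000, 11-100, 110-00, 1101-1, 11010-, 111-10, 1111-0
Minterm coverage:
  m4 ⊆ 00-1-0 [E]
  m6 ⊆ -0-110,00-1-0,00-11-
  m7 ⊆ 00-11- [E]
  m9 ⊆ 0-10-1 [E]
  m11 ⊆ 0-10-1,001-11
  m12 ⊆ 00-1-0 [E]
  m14 ⊆ -0-110,00-1-0,00-11-
  m15 ⊆ 00-11-,001-11
  m18 ⊆ 01-010 [E]
  m25 ⊆ 0-10-1 [E]
  m26 ⊆ -1101-,01-010
  m27 ⊆ -1101-,0-10-1
  m33 ⊆ 100001 [E]
  m38 ⊆ -0-110 [E]
  m40 ⊆ 101000 [E]
  m46 ⊆ -0-110,1-1110
  m48 ⊆ 110-00 [E]
  m52 ⊆ 11-100,110-00,11010-
  m53 ⊆ 1101-1,11010-
  m55 ⊆ 1101-1 [E]
  m58 ⊆ -1101-,111-10
  m59 ⊆ -1101- [E]
  m60 ⊆ 11-100,1111-0
  m62 ⊆ 1-1110,111-10,1111-0
E = {-0-110, -1101-, 0-10-1, 00-1-0, 00-11-, 01-010, 100001, 101000, 110-00, 1101-1}
Petrick residual → 1111-0
Cover = b'def' + bcd'e + a'cd'f + a'b'df' + a'b'de + a'bd'ef' + ab'c'd'e'f + ab'cd'e'f' + abc'e'f' + abc'df + abcdf'  |cover|=11

11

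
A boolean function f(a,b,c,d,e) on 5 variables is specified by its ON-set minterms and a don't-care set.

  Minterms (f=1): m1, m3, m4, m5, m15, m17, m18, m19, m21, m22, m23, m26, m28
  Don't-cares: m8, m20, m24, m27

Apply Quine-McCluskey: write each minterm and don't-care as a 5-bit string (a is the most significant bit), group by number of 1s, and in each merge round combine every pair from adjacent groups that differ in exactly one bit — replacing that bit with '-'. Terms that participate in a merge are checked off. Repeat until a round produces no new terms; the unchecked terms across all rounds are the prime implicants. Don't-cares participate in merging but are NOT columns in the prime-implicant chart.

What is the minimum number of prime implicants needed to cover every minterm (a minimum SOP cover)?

[col 0] 00001*, 00011*, 00100*, 00101*, 01000*, 01111, 10001*, 10010*, 10011*, 10100*, 10101*, 10110*, 10111*, 11000*, 11010*, 11011*, 11100*
[col 1] -0001*, -0011*, -0100*, -0101*, -1000, 00-01*, 000-1*, 0010-*, 1-010*, 1-011*, 1-100, 10-01*, 10-10*, 10-11*, 100-1*, 1001-*, 101-0*, 101-1*, 1010-*, 1011-*, 11-00, 110-0, 1101-*
[col 2] -0-01, -00-1, -010-, 1-01-, 10--1, 10-1-, 101--
Prime implicants: -0-01, -00-1, -010-, -1000, 01111, 1-01-, 1-100, 10--1, 10-1-, 101--, 11-00, 110-0
PI chart (minterm → PIs covering it):
  1 | -0-01,-00-1
  3 | -00-1  (sole → essential)
  4 | -010-  (sole → essential)
  5 | -0-01,-010-
  15 | 01111  (sole → essential)
  17 | -0-01,-00-1,10--1
  18 | 1-01-,10-1-
  19 | -00-1,1-01-,10--1,10-1-
  21 | -0-01,-010-,10--1,101--
  22 | 10-1-,101--
  23 | 10--1,10-1-,101--
  26 | 1-01-,110-0
  28 | 1-100,11-00
Essential prime implicants: -00-1, -010-, 01111
Petrick residual → 1-01-, 1-100, 10-1-
Minimum SOP uses 6 PIs: b'c'e + b'cd' + a'bcde + ac'd + acd'e' + ab'd

6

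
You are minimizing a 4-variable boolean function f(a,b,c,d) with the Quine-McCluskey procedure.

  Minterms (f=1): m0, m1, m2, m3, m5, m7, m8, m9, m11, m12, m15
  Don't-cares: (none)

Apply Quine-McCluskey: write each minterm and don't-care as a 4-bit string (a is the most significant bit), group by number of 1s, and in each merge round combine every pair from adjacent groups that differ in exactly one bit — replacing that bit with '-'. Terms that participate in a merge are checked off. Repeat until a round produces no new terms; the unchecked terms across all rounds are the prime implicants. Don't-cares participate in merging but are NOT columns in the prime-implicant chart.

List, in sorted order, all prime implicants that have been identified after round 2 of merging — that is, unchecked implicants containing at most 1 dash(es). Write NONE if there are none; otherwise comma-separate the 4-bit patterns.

[col 0] 0000*, 0001*, 0010*, 0011*, 0101*, 0111*, 1000*, 1001*, 1011*, 1100*, 1111*
[col 1] -000*, -001*, -011*, -111*, 0-01*, 0-11*, 00-0*, 00-1*, 000-*, 001-*, 01-1*, 1-00, 1-11*, 10-1*, 100-*
[col 2] --11, -0-1, -00-, 0--1, 00--
Prime implicants: --11, -0-1, -00-, 0--1, 00--, 1-00

1-00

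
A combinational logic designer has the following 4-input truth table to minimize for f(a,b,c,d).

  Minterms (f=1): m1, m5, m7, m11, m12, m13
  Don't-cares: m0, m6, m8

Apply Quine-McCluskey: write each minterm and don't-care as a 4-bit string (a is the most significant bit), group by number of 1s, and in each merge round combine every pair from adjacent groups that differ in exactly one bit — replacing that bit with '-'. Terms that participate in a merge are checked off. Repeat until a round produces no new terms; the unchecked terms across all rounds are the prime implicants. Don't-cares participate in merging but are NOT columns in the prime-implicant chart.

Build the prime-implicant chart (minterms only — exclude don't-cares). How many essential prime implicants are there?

1

[col 0] 0000*, 0001*, 0101*, 0110*, 0111*, 1000*, 1011, 1100*, 1101*
[col 1] -000, -101, 0-01, 000-, 01-1, 011-, 1-00, 110-
Prime implicants: -000, -101, 0-01, 000-, 01-1, 011-, 1-00, 1011, 110-
PI chart (minterm → PIs covering it):
  1 | 0-01,000-
  5 | -101,0-01,01-1
  7 | 01-1,011-
  11 | 1011  (sole → essential)
  12 | 1-00,110-
  13 | -101,110-
Essential prime implicants: 1011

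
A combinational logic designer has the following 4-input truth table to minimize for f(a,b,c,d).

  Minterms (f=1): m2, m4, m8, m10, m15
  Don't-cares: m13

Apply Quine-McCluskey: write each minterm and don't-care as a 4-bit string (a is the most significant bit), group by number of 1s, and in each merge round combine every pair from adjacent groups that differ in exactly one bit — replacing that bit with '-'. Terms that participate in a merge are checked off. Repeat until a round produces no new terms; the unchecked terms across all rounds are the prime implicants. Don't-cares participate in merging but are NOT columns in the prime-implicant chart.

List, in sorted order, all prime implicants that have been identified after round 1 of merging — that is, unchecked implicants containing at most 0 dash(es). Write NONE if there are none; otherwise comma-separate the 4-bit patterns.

0100

size-2^0 implicants → 0010(✓)  0100  1000(✓)  1010(✓)  1101(✓)  1111(✓)
size-2^1 implicants → -010  10-0  11-1
Unchecked terms (primes): -010, 0100, 10-0, 11-1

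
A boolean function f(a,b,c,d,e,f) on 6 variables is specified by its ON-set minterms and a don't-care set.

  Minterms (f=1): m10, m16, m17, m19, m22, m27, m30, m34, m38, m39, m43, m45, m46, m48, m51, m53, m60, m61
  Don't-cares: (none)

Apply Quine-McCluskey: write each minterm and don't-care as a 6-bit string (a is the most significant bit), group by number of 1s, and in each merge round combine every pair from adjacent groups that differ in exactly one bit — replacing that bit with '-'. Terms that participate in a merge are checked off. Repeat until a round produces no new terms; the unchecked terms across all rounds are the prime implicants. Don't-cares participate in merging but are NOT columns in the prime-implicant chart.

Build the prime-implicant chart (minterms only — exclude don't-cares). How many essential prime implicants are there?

12

size-2^0 implicants → 001010  010000(✓)  010001(✓)  010011(✓)  010110(✓)  011011(✓)  011110(✓)  100010(✓)  100110(✓)  100111(✓)  101011  101101(✓)  101110(✓)  110000(✓)  110011(✓)  110101(✓)  111100(✓)  111101(✓)
size-2^1 implicants → -10000  -10011  01-011  01-110  0100-1  01000-  1-1101  10-110  100-10  10011-  11-101  11110-
Unchecked terms (primes): -10000, -10011, 001010, 01-011, 01-110, 0100-1, 01000-, 1-1101, 10-110, 100-10, 10011-, 101011, 11-101, 11110-
Minterm coverage:
  m10 ⊆ 001010 [E]
  m16 ⊆ -10000,01000-
  m17 ⊆ 0100-1,01000-
  m19 ⊆ -10011,01-011,0100-1
  m22 ⊆ 01-110 [E]
  m27 ⊆ 01-011 [E]
  m30 ⊆ 01-110 [E]
  m34 ⊆ 100-10 [E]
  m38 ⊆ 10-110,100-10,10011-
  m39 ⊆ 10011- [E]
  m43 ⊆ 101011 [E]
  m45 ⊆ 1-1101 [E]
  m46 ⊆ 10-110 [E]
  m48 ⊆ -10000 [E]
  m51 ⊆ -10011 [E]
  m53 ⊆ 11-101 [E]
  m60 ⊆ 11110- [E]
  m61 ⊆ 1-1101,11-101,11110-
E = {-10000, -10011, 001010, 01-011, 01-110, 1-1101, 10-110, 100-10, 10011-, 101011, 11-101, 11110-}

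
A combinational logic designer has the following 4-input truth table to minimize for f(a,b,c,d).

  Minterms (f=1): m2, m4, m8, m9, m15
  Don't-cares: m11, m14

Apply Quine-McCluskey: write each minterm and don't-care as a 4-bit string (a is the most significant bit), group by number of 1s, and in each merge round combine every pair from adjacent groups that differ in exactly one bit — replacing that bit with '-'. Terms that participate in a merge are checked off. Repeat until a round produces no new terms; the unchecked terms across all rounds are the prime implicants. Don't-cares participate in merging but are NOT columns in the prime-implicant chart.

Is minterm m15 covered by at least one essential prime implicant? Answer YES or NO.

NO

[col 0] 0010, 0100, 1000*, 1001*, 1011*, 1110*, 1111*
[col 1] 1-11, 10-1, 100-, 111-
Prime implicants: 0010, 0100, 1-11, 10-1, 100-, 111-
PI chart (minterm → PIs covering it):
  2 | 0010  (sole → essential)
  4 | 0100  (sole → essential)
  8 | 100-  (sole → essential)
  9 | 10-1,100-
  15 | 1-11,111-
Essential prime implicants: 0010, 0100, 100-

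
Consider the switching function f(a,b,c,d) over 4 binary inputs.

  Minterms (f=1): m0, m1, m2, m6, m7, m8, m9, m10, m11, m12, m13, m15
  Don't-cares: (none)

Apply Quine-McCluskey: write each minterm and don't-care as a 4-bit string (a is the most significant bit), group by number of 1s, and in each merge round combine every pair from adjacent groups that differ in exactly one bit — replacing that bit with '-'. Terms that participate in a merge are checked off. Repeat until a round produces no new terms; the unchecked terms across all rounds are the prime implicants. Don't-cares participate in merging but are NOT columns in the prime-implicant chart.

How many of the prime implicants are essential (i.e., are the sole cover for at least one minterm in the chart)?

2

Round 0: 0000✓ 0001✓ 0010✓ 0110✓ 0111✓ 1000✓ 1001✓ 1010✓ 1011✓ 1100✓ 1101✓ 1111✓
Round 1: -000✓ -001✓ -010✓ -111 0-10 00-0✓ 000-✓ 011- 1-00✓ 1-01✓ 1-11✓ 10-0✓ 10-1✓ 100-✓ 101-✓ 11-1✓ 110-✓
Round 2: -0-0 -00- 1--1 1-0- 10--
PIs = {-0-0, -00-, -111, 0-10, 011-, 1--1, 1-0-, 10--}
Coverage chart:
  m0: -0-0,-00-
  m1: -00- ←essential
  m2: -0-0,0-10
  m6: 0-10,011-
  m7: -111,011-
  m8: -0-0,-00-,1-0-,10--
  m9: -00-,1--1,1-0-,10--
  m10: -0-0,10--
  m11: 1--1,10--
  m12: 1-0- ←essential
  m13: 1--1,1-0-
  m15: -111,1--1
Essential: -00-, 1-0-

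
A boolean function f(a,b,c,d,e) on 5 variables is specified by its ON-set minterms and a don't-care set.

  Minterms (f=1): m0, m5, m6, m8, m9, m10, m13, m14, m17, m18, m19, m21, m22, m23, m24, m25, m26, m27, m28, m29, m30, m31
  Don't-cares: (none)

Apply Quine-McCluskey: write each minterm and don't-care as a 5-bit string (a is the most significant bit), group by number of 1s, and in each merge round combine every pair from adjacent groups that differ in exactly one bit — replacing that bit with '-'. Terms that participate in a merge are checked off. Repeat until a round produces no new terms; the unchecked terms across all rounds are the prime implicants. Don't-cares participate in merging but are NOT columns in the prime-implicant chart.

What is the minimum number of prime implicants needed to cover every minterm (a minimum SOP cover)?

8

size-2^0 implicants → 00000(✓)  00101(✓)  00110(✓)  01000(✓)  01001(✓)  01010(✓)  01101(✓)  01110(✓)  10001(✓)  10010(✓)  10011(✓)  10101(✓)  10110(✓)  10111(✓)  11000(✓)  11001(✓)  11010(✓)  11011(✓)  11100(✓)  11101(✓)  11110(✓)  11111(✓)
size-2^1 implicants → -0101(✓)  -0110(✓)  -1000(✓)  -1001(✓)  -1010(✓)  -1101(✓)  -1110(✓)  0-000  0-101(✓)  0-110(✓)  01-01(✓)  01-10(✓)  010-0(✓)  0100-(✓)  1-001(✓)  1-010(✓)  1-011(✓)  1-101(✓)  1-110(✓)  1-111(✓)  10-01(✓)  10-10(✓)  10-11(✓)  100-1(✓)  1001-(✓)  101-1(✓)  1011-(✓)  11-00(✓)  11-01(✓)  11-10(✓)  11-11(✓)  110-0(✓)  110-1(✓)  1100-(✓)  1101-(✓)  111-0(✓)  111-1(✓)  1110-(✓)  1111-(✓)
size-2^2 implicants → --101  --110  -1-01  -1-10  -10-0  -100-  1--01(✓)  1--10(✓)  1--11(✓)  1-0-1(✓)  1-01-(✓)  1-1-1(✓)  1-11-(✓)  10--1(✓)  10-1-(✓)  11--0(✓)  11--1(✓)  11-0-(✓)  11-1-(✓)  110--(✓)  111--(✓)
size-2^3 implicants → 1---1  1--1-  11---
Unchecked terms (primes): --101, --110, -1-01, -1-10, -10-0, -100-, 0-000, 1---1, 1--1-, 11---
Minterm coverage:
  m0 ⊆ 0-000 [E]
  m5 ⊆ --101 [E]
  m6 ⊆ --110 [E]
  m8 ⊆ -10-0,-100-,0-000
  m9 ⊆ -1-01,-100-
  m10 ⊆ -1-10,-10-0
  m13 ⊆ --101,-1-01
  m14 ⊆ --110,-1-10
  m17 ⊆ 1---1 [E]
  m18 ⊆ 1--1- [E]
  m19 ⊆ 1---1,1--1-
  m21 ⊆ --101,1---1
  m22 ⊆ --110,1--1-
  m23 ⊆ 1---1,1--1-
  m24 ⊆ -10-0,-100-,11---
  m25 ⊆ -1-01,-100-,1---1,11---
  m26 ⊆ -1-10,-10-0,1--1-,11---
  m27 ⊆ 1---1,1--1-,11---
  m28 ⊆ 11--- [E]
  m29 ⊆ --101,-1-01,1---1,11---
  m30 ⊆ --110,-1-10,1--1-,11---
  m31 ⊆ 1---1,1--1-,11---
E = {--101, --110, 0-000, 1---1, 1--1-, 11---}
Petrick residual → -1-01, -1-10
Cover = cd'e + cde' + bd'e + bde' + a'c'd'e' + ae + ad + ab  |cover|=8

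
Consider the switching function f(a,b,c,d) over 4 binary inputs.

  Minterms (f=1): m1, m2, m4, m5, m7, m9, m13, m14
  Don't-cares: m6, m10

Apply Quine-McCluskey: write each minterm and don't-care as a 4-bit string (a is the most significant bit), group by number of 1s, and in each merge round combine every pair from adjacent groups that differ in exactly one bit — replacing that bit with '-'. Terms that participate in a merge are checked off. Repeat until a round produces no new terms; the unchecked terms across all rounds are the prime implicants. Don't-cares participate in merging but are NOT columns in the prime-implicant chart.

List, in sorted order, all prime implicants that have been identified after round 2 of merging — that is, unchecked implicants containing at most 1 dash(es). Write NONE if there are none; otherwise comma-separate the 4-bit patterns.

NONE

size-2^0 implicants → 0001(✓)  0010(✓)  0100(✓)  0101(✓)  0110(✓)  0111(✓)  1001(✓)  1010(✓)  1101(✓)  1110(✓)
size-2^1 implicants → -001(✓)  -010(✓)  -101(✓)  -110(✓)  0-01(✓)  0-10(✓)  01-0(✓)  01-1(✓)  010-(✓)  011-(✓)  1-01(✓)  1-10(✓)
size-2^2 implicants → --01  --10  01--
Unchecked terms (primes): --01, --10, 01--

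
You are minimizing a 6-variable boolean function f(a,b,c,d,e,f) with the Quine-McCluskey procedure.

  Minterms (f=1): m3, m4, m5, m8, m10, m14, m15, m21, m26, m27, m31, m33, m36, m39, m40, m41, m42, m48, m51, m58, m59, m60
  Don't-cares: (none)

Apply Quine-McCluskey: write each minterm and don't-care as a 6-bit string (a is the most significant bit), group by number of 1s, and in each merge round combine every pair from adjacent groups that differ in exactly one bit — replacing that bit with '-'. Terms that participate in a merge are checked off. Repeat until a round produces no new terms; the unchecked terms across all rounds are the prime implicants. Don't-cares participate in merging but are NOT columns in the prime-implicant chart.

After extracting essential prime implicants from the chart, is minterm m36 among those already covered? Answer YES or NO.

size-2^0 implicants → 000011  000100(✓)  000101(✓)  001000(✓)  001010(✓)  001110(✓)  001111(✓)  010101(✓)  011010(✓)  011011(✓)  011111(✓)  100001(✓)  100100(✓)  100111  101000(✓)  101001(✓)  101010(✓)  110000  110011(✓)  111010(✓)  111011(✓)  111100
size-2^1 implicants → -00100  -01000(✓)  -01010(✓)  -11010(✓)  -11011(✓)  0-0101  0-1010(✓)  0-1111  00010-  001-10  0010-0(✓)  00111-  011-11  01101-(✓)  1-1010(✓)  10-001  1010-0(✓)  10100-  11-011  11101-(✓)
size-2^2 implicants → --1010  -010-0  -1101-
Unchecked terms (primes): --1010, -00100, -010-0, -1101-, 0-0101, 0-1111, 000011, 00010-, 001-10, 00111-, 011-11, 10-001, 100111, 10100-, 11-011, 110000, 111100
Minterm coverage:
  m3 ⊆ 000011 [E]
  m4 ⊆ -00100,00010-
  m5 ⊆ 0-0101,00010-
  m8 ⊆ -010-0 [E]
  m10 ⊆ --1010,-010-0,001-10
  m14 ⊆ 001-10,00111-
  m15 ⊆ 0-1111,00111-
  m21 ⊆ 0-0101 [E]
  m26 ⊆ --1010,-1101-
  m27 ⊆ -1101-,011-11
  m31 ⊆ 0-1111,011-11
  m33 ⊆ 10-001 [E]
  m36 ⊆ -00100 [E]
  m39 ⊆ 100111 [E]
  m40 ⊆ -010-0,10100-
  m41 ⊆ 10-001,10100-
  m42 ⊆ --1010,-010-0
  m48 ⊆ 110000 [E]
  m51 ⊆ 11-011 [E]
  m58 ⊆ --1010,-1101-
  m59 ⊆ -1101-,11-011
  m60 ⊆ 111100 [E]
E = {-00100, -010-0, 0-0101, 000011, 10-001, 100111, 11-011, 110000, 111100}

YES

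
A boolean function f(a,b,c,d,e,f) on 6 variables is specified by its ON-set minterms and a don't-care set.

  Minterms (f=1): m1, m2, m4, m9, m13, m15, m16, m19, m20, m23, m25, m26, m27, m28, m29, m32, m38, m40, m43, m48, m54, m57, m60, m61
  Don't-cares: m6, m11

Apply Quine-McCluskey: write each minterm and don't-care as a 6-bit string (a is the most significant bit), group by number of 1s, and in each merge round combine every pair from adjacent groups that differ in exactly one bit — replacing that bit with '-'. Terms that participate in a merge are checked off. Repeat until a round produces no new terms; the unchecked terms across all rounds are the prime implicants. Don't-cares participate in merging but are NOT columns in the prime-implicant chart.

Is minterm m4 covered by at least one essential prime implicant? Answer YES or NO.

NO

Round 0: 000001✓ 000010✓ 000100✓ 000110✓ 001001✓ 001011✓ 001101✓ 001111✓ 010000✓ 010011✓ 010100✓ 010111✓ 011001✓ 011010✓ 011011✓ 011100✓ 011101✓ 100000✓ 100110✓ 101000✓ 101011✓ 110000✓ 110110✓ 111001✓ 111100✓ 111101✓
Round 1: -00110 -01011 -10000 -11001✓ -11100✓ -11101✓ 0-0100 0-1001✓ 0-1011✓ 0-1101✓ 00-001 000-10 0001-0 001-01✓ 001-11✓ 0010-1✓ 0011-1✓ 01-011 01-100 010-00 010-11 011-01✓ 0110-1✓ 01101- 01110-✓ 1-0000 1-0110 10-000 111-01✓ 11110-✓
Round 2: -11-01 -1110- 0-1-01 0-10-1 001--1
PIs = {-00110, -01011, -10000, -11-01, -1110-, 0-0100, 0-1-01, 0-10-1, 00-001, 000-10, 0001-0, 001--1, 01-011, 01-100, 010-00, 010-11, 01101-, 1-0000, 1-0110, 10-000}
Coverage chart:
  m1: 00-001 ←essential
  m2: 000-10 ←essential
  m4: 0-0100,0001-0
  m9: 0-1-01,0-10-1,00-001,001--1
  m13: 0-1-01,001--1
  m15: 001--1 ←essential
  m16: -10000,010-00
  m19: 01-011,010-11
  m20: 0-0100,01-100,010-00
  m23: 010-11 ←essential
  m25: -11-01,0-1-01,0-10-1
  m26: 01101- ←essential
  m27: 0-10-1,01-011,01101-
  m28: -1110-,01-100
  m29: -11-01,-1110-,0-1-01
  m32: 1-0000,10-000
  m38: -00110,1-0110
  m40: 10-000 ←essential
  m43: -01011 ←essential
  m48: -10000,1-0000
  m54: 1-0110 ←essential
  m57: -11-01 ←essential
  m60: -1110- ←essential
  m61: -11-01,-1110-
Essential: -01011, -11-01, -1110-, 00-001, 000-10, 001--1, 010-11, 01101-, 1-0110, 10-000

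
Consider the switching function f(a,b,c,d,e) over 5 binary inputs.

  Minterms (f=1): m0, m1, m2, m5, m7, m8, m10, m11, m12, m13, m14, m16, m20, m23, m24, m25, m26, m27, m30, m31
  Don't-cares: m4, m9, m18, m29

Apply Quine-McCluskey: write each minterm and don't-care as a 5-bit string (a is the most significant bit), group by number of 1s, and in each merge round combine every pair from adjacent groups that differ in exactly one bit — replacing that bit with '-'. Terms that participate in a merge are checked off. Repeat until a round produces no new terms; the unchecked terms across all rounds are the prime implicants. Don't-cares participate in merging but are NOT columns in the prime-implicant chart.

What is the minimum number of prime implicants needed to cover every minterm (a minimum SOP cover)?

7

[col 0] 00000*, 00001*, 00010*, 00100*, 00101*, 00111*, 01000*, 01001*, 01010*, 01011*, 01100*, 01101*, 01110*, 10000*, 10010*, 10100*, 10111*, 11000*, 11001*, 11010*, 11011*, 11101*, 11110*, 11111*
[col 1] -0000*, -0010*, -0100*, -0111, -1000*, -1001*, -1010*, -1011*, -1101*, -1110*, 0-000*, 0-001*, 0-010*, 0-100*, 0-101*, 00-00*, 00-01*, 000-0*, 0000-*, 001-1, 0010-*, 01-00*, 01-01*, 01-10*, 010-0*, 010-1*, 0100-*, 0101-*, 011-0*, 0110-*, 1-000*, 1-010*, 1-111, 10-00*, 100-0*, 11-01*, 11-10*, 11-11*, 110-0*, 110-1*, 1100-*, 1101-*, 111-1*, 1111-*
[col 2] --000*, --010*, -0-00, -00-0*, -1-01, -1-10, -10-0*, -10-1*, -100-*, -101-*, 0--00*, 0--01*, 0-0-0*, 0-00-*, 0-10-*, 00-0-*, 01--0, 01-0-*, 010--*, 1-0-0*, 11--1, 11-1-, 110--*
[col 3] --0-0, -10--, 0--0-
Prime implicants: --0-0, -0-00, -0111, -1-01, -1-10, -10--, 0--0-, 001-1, 01--0, 1-111, 11--1, 11-1-
PI chart (minterm → PIs covering it):
  0 | --0-0,-0-00,0--0-
  1 | 0--0-  (sole → essential)
  2 | --0-0  (sole → essential)
  5 | 0--0-,001-1
  7 | -0111,001-1
  8 | --0-0,-10--,0--0-,01--0
  10 | --0-0,-1-10,-10--,01--0
  11 | -10--  (sole → essential)
  12 | 0--0-,01--0
  13 | -1-01,0--0-
  14 | -1-10,01--0
  16 | --0-0,-0-00
  20 | -0-00  (sole → essential)
  23 | -0111,1-111
  24 | --0-0,-10--
  25 | -1-01,-10--,11--1
  26 | --0-0,-1-10,-10--,11-1-
  27 | -10--,11--1,11-1-
  30 | -1-10,11-1-
  31 | 1-111,11--1,11-1-
Essential prime implicants: --0-0, -0-00, -10--, 0--0-
Petrick residual → -0111, -1-10, 1-111
Minimum SOP uses 7 PIs: c'e' + b'd'e' + b'cde + bde' + bc' + a'd' + acde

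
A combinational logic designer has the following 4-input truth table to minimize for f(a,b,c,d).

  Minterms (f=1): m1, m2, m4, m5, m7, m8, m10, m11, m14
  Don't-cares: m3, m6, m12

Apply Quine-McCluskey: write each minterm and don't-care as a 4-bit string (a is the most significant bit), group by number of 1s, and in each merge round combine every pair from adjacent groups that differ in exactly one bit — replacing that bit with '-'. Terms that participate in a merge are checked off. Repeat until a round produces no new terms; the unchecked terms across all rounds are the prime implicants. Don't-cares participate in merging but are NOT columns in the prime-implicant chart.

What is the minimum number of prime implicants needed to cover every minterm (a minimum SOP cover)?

Round 0: 0001✓ 0010✓ 0011✓ 0100✓ 0101✓ 0110✓ 0111✓ 1000✓ 1010✓ 1011✓ 1100✓ 1110✓
Round 1: -010✓ -011✓ -100✓ -110✓ 0-01✓ 0-10✓ 0-11✓ 00-1✓ 001-✓ 01-0✓ 01-1✓ 010-✓ 011-✓ 1-00✓ 1-10✓ 10-0✓ 101-✓ 11-0✓
Round 2: --10 -01- -1-0 0--1 0-1- 01-- 1--0
PIs = {--10, -01-, -1-0, 0--1, 0-1-, 01--, 1--0}
Coverage chart:
  m1: 0--1 ←essential
  m2: --10,-01-,0-1-
  m4: -1-0,01--
  m5: 0--1,01--
  m7: 0--1,0-1-,01--
  m8: 1--0 ←essential
  m10: --10,-01-,1--0
  m11: -01- ←essential
  m14: --10,-1-0,1--0
Essential: -01-, 0--1, 1--0
Petrick residual → -1-0
Min cover (4 terms): b'c + bd' + a'd + ad'

4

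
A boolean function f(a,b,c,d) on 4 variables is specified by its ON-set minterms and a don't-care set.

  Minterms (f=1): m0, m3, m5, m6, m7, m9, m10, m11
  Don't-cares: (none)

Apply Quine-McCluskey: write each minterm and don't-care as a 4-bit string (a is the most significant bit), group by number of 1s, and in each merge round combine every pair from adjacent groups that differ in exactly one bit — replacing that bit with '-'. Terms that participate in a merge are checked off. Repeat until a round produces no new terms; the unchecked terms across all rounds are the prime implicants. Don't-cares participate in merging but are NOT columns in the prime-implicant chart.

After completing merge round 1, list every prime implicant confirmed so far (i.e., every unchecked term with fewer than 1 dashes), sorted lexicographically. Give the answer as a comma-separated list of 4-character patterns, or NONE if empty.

0000

Round 0: 0000 0011✓ 0101✓ 0110✓ 0111✓ 1001✓ 1010✓ 1011✓
Round 1: -011 0-11 01-1 011- 10-1 101-
PIs = {-011, 0-11, 0000, 01-1, 011-, 10-1, 101-}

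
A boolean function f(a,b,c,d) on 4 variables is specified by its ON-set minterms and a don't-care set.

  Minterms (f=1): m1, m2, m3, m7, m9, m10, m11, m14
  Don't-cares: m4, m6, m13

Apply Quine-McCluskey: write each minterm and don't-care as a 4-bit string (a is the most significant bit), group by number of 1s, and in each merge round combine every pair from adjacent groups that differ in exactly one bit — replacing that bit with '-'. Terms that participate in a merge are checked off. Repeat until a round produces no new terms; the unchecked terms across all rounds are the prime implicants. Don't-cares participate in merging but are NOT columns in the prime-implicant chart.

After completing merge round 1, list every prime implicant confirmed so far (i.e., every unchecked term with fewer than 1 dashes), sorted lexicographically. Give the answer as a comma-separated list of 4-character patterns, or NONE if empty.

NONE

size-2^0 implicants → 0001(✓)  0010(✓)  0011(✓)  0100(✓)  0110(✓)  0111(✓)  1001(✓)  1010(✓)  1011(✓)  1101(✓)  1110(✓)
size-2^1 implicants → -001(✓)  -010(✓)  -011(✓)  -110(✓)  0-10(✓)  0-11(✓)  00-1(✓)  001-(✓)  01-0  011-(✓)  1-01  1-10(✓)  10-1(✓)  101-(✓)
size-2^2 implicants → --10  -0-1  -01-  0-1-
Unchecked terms (primes): --10, -0-1, -01-, 0-1-, 01-0, 1-01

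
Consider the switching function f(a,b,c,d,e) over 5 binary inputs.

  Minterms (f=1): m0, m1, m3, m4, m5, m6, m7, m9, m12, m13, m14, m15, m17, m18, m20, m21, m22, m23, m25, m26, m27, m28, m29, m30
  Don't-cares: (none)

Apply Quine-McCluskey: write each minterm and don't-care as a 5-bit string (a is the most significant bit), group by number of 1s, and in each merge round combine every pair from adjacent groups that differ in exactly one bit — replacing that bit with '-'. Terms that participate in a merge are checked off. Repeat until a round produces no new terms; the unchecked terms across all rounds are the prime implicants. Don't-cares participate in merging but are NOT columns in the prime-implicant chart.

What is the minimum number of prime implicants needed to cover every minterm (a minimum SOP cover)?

8

[col 0] 00000*, 00001*, 00011*, 00100*, 00101*, 00110*, 00111*, 01001*, 01100*, 01101*, 01110*, 01111*, 10001*, 10010*, 10100*, 10101*, 10110*, 10111*, 11001*, 11010*, 11011*, 11100*, 11101*, 11110*
[col 1] -0001*, -0100*, -0101*, -0110*, -0111*, -1001*, -1100*, -1101*, -1110*, 0-001*, 0-100*, 0-101*, 0-110*, 0-111*, 00-00*, 00-01*, 00-11*, 000-1*, 0000-*, 001-0*, 001-1*, 0010-*, 0011-*, 01-01*, 011-0*, 011-1*, 0110-*, 0111-*, 1-001*, 1-010*, 1-100*, 1-101*, 1-110*, 10-01*, 10-10*, 101-0*, 101-1*, 1010-*, 1011-*, 11-01*, 11-10*, 110-1, 1101-, 111-0*, 1110-*
[col 2] --001*, --100*, --101*, --110*, -0-01*, -01-0*, -01-1*, -010-*, -011-*, -1-01*, -11-0*, -110-*, 0--01*, 0-1-0*, 0-1-1*, 0-10-*, 0-11-*, 00--1, 00-0-, 001--*, 011--*, 1--01*, 1--10, 1-1-0*, 1-10-*, 101--*
[col 3] ---01, --1-0, --10-, -01--, 0-1--
Prime implicants: ---01, --1-0, --10-, -01--, 0-1--, 00--1, 00-0-, 1--10, 110-1, 1101-
PI chart (minterm → PIs covering it):
  0 | 00-0-  (sole → essential)
  1 | ---01,00--1,00-0-
  3 | 00--1  (sole → essential)
  4 | --1-0,--10-,-01--,0-1--,00-0-
  5 | ---01,--10-,-01--,0-1--,00--1,00-0-
  6 | --1-0,-01--,0-1--
  7 | -01--,0-1--,00--1
  9 | ---01  (sole → essential)
  12 | --1-0,--10-,0-1--
  13 | ---01,--10-,0-1--
  14 | --1-0,0-1--
  15 | 0-1--  (sole → essential)
  17 | ---01  (sole → essential)
  18 | 1--10  (sole → essential)
  20 | --1-0,--10-,-01--
  21 | ---01,--10-,-01--
  22 | --1-0,-01--,1--10
  23 | -01--  (sole → essential)
  25 | ---01,110-1
  26 | 1--10,1101-
  27 | 110-1,1101-
  28 | --1-0,--10-
  29 | ---01,--10-
  30 | --1-0,1--10
Essential prime implicants: ---01, -01--, 0-1--, 00--1, 00-0-, 1--10
Petrick residual → --1-0, 110-1
Minimum SOP uses 8 PIs: d'e + ce' + b'c + a'c + a'b'e + a'b'd' + ade' + abc'e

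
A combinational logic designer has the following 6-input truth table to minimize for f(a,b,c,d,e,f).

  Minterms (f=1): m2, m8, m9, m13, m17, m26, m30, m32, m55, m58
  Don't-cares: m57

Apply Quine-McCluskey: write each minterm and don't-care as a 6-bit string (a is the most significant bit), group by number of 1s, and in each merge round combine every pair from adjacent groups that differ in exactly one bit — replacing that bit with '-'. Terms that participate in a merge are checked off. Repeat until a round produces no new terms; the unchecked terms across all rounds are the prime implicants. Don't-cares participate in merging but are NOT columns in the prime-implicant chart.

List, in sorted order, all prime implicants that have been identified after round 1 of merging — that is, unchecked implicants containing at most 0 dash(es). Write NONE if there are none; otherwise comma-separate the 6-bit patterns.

000010, 010001, 100000, 110111, 111001

size-2^0 implicants → 000010  001000(✓)  001001(✓)  001101(✓)  010001  011010(✓)  011110(✓)  100000  110111  111001  111010(✓)
size-2^1 implicants → -11010  001-01  00100-  011-10
Unchecked terms (primes): -11010, 000010, 001-01, 00100-, 010001, 011-10, 100000, 110111, 111001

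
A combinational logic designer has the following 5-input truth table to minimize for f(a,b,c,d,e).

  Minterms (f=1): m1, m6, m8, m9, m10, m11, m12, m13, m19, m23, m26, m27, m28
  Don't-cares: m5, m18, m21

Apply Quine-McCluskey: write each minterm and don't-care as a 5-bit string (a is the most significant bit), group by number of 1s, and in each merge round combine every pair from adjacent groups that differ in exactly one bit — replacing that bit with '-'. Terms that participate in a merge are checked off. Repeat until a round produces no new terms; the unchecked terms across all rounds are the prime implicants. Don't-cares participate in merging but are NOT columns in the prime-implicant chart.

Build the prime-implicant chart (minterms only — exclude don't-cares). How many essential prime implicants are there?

[col 0] 00001*, 00101*, 00110, 01000*, 01001*, 01010*, 01011*, 01100*, 01101*, 10010*, 10011*, 10101*, 10111*, 11010*, 11011*, 11100*
[col 1] -0101, -1010*, -1011*, -1100, 0-001*, 0-101*, 00-01*, 01-00*, 01-01*, 010-0*, 010-1*, 0100-*, 0101-*, 0110-*, 1-010*, 1-011*, 10-11, 1001-*, 101-1, 1101-*
[col 2] -101-, 0--01, 01-0-, 010--, 1-01-
Prime implicants: -0101, -101-, -1100, 0--01, 00110, 01-0-, 010--, 1-01-, 10-11, 101-1
PI chart (minterm → PIs covering it):
  1 | 0--01  (sole → essential)
  6 | 00110  (sole → essential)
  8 | 01-0-,010--
  9 | 0--01,01-0-,010--
  10 | -101-,010--
  11 | -101-,010--
  12 | -1100,01-0-
  13 | 0--01,01-0-
  19 | 1-01-,10-11
  23 | 10-11,101-1
  26 | -101-,1-01-
  27 | -101-,1-01-
  28 | -1100  (sole → essential)
Essential prime implicants: -1100, 0--01, 00110

3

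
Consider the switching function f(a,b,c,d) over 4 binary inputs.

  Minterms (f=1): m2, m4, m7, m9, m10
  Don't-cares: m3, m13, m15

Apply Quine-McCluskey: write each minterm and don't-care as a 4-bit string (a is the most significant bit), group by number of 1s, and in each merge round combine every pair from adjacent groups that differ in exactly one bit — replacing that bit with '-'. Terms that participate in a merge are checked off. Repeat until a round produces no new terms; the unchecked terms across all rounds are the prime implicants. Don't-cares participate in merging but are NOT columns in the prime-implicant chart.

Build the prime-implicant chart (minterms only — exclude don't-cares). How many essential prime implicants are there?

3

size-2^0 implicants → 0010(✓)  0011(✓)  0100  0111(✓)  1001(✓)  1010(✓)  1101(✓)  1111(✓)
size-2^1 implicants → -010  -111  0-11  001-  1-01  11-1
Unchecked terms (primes): -010, -111, 0-11, 001-, 0100, 1-01, 11-1
Minterm coverage:
  m2 ⊆ -010,001-
  m4 ⊆ 0100 [E]
  m7 ⊆ -111,0-11
  m9 ⊆ 1-01 [E]
  m10 ⊆ -010 [E]
E = {-010, 0100, 1-01}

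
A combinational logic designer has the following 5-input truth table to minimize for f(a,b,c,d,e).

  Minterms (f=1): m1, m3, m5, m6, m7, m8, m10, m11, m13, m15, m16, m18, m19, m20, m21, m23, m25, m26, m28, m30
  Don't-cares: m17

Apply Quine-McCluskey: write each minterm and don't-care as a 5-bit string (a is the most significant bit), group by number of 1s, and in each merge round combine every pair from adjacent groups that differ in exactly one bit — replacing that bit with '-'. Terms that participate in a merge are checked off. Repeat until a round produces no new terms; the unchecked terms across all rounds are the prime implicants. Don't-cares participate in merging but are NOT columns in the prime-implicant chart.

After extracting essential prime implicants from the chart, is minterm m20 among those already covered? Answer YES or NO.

[col 0] 00001*, 00011*, 00101*, 00110*, 00111*, 01000*, 01010*, 01011*, 01101*, 01111*, 10000*, 10001*, 10010*, 10011*, 10100*, 10101*, 10111*, 11001*, 11010*, 11100*, 11110*
[col 1] -0001*, -0011*, -0101*, -0111*, -1010, 0-011*, 0-101*, 0-111*, 00-01*, 00-11*, 000-1*, 001-1*, 0011-, 01-11*, 010-0, 0101-, 011-1*, 1-001, 1-010, 1-100, 10-00*, 10-01*, 10-11*, 100-0*, 100-1*, 1000-*, 1001-*, 101-1*, 1010-*, 11-10, 111-0
[col 2] -0-01*, -0-11*, -00-1*, -01-1*, 0--11, 0-1-1, 00--1*, 10--1*, 10-0-, 100--
[col 3] -0--1
Prime implicants: -0--1, -1010, 0--11, 0-1-1, 0011-, 010-0, 0101-, 1-001, 1-010, 1-100, 10-0-, 100--, 11-10, 111-0
PI chart (minterm → PIs covering it):
  1 | -0--1  (sole → essential)
  3 | -0--1,0--11
  5 | -0--1,0-1-1
  6 | 0011-  (sole → essential)
  7 | -0--1,0--11,0-1-1,0011-
  8 | 010-0  (sole → essential)
  10 | -1010,010-0,0101-
  11 | 0--11,0101-
  13 | 0-1-1  (sole → essential)
  15 | 0--11,0-1-1
  16 | 10-0-,100--
  18 | 1-010,100--
  19 | -0--1,100--
  20 | 1-100,10-0-
  21 | -0--1,10-0-
  23 | -0--1  (sole → essential)
  25 | 1-001  (sole → essential)
  26 | -1010,1-010,11-10
  28 | 1-100,111-0
  30 | 11-10,111-0
Essential prime implicants: -0--1, 0-1-1, 0011-, 010-0, 1-001

NO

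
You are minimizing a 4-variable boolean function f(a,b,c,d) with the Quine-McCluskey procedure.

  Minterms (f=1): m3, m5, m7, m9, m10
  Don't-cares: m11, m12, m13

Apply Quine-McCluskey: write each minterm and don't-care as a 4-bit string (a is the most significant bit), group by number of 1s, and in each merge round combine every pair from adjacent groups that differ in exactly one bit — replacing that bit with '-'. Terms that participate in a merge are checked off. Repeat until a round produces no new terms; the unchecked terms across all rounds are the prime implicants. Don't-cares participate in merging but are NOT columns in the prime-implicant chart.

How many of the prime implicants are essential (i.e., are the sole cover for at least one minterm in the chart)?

1

size-2^0 implicants → 0011(✓)  0101(✓)  0111(✓)  1001(✓)  1010(✓)  1011(✓)  1100(✓)  1101(✓)
size-2^1 implicants → -011  -101  0-11  01-1  1-01  10-1  101-  110-
Unchecked terms (primes): -011, -101, 0-11, 01-1, 1-01, 10-1, 101-, 110-
Minterm coverage:
  m3 ⊆ -011,0-11
  m5 ⊆ -101,01-1
  m7 ⊆ 0-11,01-1
  m9 ⊆ 1-01,10-1
  m10 ⊆ 101- [E]
E = {101-}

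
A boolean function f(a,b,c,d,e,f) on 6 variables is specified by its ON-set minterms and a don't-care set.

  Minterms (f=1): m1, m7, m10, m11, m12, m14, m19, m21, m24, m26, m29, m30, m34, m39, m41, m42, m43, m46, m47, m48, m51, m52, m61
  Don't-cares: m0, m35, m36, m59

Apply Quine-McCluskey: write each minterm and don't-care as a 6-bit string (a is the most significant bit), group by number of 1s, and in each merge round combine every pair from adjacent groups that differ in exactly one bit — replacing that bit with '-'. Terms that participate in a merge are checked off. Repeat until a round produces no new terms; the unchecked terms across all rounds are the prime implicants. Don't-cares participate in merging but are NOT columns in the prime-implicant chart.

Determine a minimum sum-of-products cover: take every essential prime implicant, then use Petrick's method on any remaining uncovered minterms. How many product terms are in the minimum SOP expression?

Round 0: 000000✓ 000001✓ 000111✓ 001010✓ 001011✓ 001100✓ 001110✓ 010011✓ 010101✓ 011000✓ 011010✓ 011101✓ 011110✓ 100010✓ 100011✓ 100100✓ 100111✓ 101001✓ 101010✓ 101011✓ 101110✓ 101111✓ 110000✓ 110011✓ 110100✓ 111011✓ 111101✓
Round 1: -00111 -01010✓ -01011✓ -01110✓ -10011 -11101 0-1010✓ 0-1110✓ 00000- 001-10✓ 00101-✓ 0011-0 01-101 011-10✓ 0110-0 1-0011✓ 1-0100 1-1011✓ 10-010✓ 10-011✓ 10-111✓ 100-11✓ 10001-✓ 101-10✓ 101-11✓ 1010-1 10101-✓ 10111-✓ 11-011✓ 110-00
Round 2: -01-10 -0101- 0-1-10 1--011 10--11 10-01- 101-1-
PIs = {-00111, -01-10, -0101-, -10011, -11101, 0-1-10, 00000-, 0011-0, 01-101, 0110-0, 1--011, 1-0100, 10--11, 10-01-, 101-1-, 1010-1, 110-00}
Coverage chart:
  m1: 00000- ←essential
  m7: -00111 ←essential
  m10: -01-10,-0101-,0-1-10
  m11: -0101- ←essential
  m12: 0011-0 ←essential
  m14: -01-10,0-1-10,0011-0
  m19: -10011 ←essential
  m21: 01-101 ←essential
  m24: 0110-0 ←essential
  m26: 0-1-10,0110-0
  m29: -11101,01-101
  m30: 0-1-10 ←essential
  m34: 10-01- ←essential
  m39: -00111,10--11
  m41: 1010-1 ←essential
  m42: -01-10,-0101-,10-01-,101-1-
  m43: -0101-,1--011,10--11,10-01-,101-1-,1010-1
  m46: -01-10,101-1-
  m47: 10--11,101-1-
  m48: 110-00 ←essential
  m51: -10011,1--011
  m52: 1-0100,110-00
  m61: -11101 ←essential
Essential: -00111, -0101-, -10011, -11101, 0-1-10, 00000-, 0011-0, 01-101, 0110-0, 10-01-, 1010-1, 110-00
Petrick residual → 101-1-
Min cover (13 terms): b'c'def + b'cd'e + bc'd'ef + bcde'f + a'cef' + a'b'c'd'e' + a'b'cdf' + a'bde'f + a'bcd'f' + ab'd'e + ab'ce + ab'cd'f + abc'e'f'

13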